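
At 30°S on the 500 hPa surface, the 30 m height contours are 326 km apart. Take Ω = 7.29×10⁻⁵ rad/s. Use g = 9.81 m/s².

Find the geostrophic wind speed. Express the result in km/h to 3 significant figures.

Coriolis parameter at 30°S:
f = 2Ω sin φ = 2 × 7.29×10⁻⁵ × sin 30° = 7.29×10⁻⁵ s⁻¹
Height gradient: |∂Z/∂n| = 30 m / 326000 m = 9.20×10⁻⁵
On a pressure surface, geostrophic balance gives V_g = (g/f)|∂Z/∂n|:
V_g = 9.81 × 9.20×10⁻⁵ / 7.29×10⁻⁵ = 12.4 m/s
Converting: 12.4 m/s × 3.6 = 44.6 km/h

44.6 km/h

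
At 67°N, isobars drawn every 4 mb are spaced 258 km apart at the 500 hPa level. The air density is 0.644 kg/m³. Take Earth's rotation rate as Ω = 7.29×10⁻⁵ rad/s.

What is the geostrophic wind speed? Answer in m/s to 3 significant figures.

Coriolis parameter at 67°N:
f = 2Ω sin φ = 2 × 7.29×10⁻⁵ × sin 67° = 1.34×10⁻⁴ s⁻¹
Pressure gradient: |∂P/∂n| = 400 Pa / 258000 m = 1.55×10⁻³ Pa/m
Geostrophic balance (pressure-gradient force = Coriolis force):
V_g = (1/(fρ)) |∂P/∂n| = 1.55×10⁻³ / (1.34×10⁻⁴ × 0.644) = 17.9 m/s

17.9 m/s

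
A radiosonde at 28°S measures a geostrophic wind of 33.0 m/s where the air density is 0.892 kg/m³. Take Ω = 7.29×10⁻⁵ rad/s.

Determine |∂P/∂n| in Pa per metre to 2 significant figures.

2.0×10⁻³ Pa/m

Coriolis parameter at 28°S:
f = 2Ω sin φ = 2 × 7.29×10⁻⁵ × sin 28° = 6.84×10⁻⁵ s⁻¹
Geostrophic balance rearranged: |∂P/∂n| = f ρ V_g
|∂P/∂n| = 6.84×10⁻⁵ × 0.892 × 33.0 = 2.01×10⁻³ Pa/m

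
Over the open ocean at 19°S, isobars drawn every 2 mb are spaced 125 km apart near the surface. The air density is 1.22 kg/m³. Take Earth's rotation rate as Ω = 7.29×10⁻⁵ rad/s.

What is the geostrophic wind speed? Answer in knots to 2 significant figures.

54 knots

Coriolis parameter at 19°S:
f = 2Ω sin φ = 2 × 7.29×10⁻⁵ × sin 19° = 4.75×10⁻⁵ s⁻¹
Pressure gradient: |∂P/∂n| = 200 Pa / 125000 m = 1.60×10⁻³ Pa/m
Geostrophic balance (pressure-gradient force = Coriolis force):
V_g = (1/(fρ)) |∂P/∂n| = 1.60×10⁻³ / (4.75×10⁻⁵ × 1.22) = 27.6 m/s
Converting: 27.6 m/s × 1.944 = 54 knots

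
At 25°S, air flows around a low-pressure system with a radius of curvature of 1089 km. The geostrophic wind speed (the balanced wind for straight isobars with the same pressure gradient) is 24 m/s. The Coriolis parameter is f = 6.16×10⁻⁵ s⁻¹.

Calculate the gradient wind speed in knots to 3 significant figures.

36.5 knots

Around a low, centrifugal force acts outward with Coriolis, so pressure-gradient force balances both:
(1/ρ)|∂P/∂n| = fV + V²/R  →  V² + fR·V − fR·V_g = 0
With fR = 6.16×10⁻⁵ × 1089×10³ m = 67.1 m/s:
V = [−fR + √((fR)² + 4 fR V_g)]/2 = [−67.1 + √(67.1² + 4×67.1×24)]/2 = 18.8 m/s
Subgeostrophic (V < V_g = 24 m/s), as expected around a low.
Converting: 18.8 m/s × 1.944 = 36.5 knots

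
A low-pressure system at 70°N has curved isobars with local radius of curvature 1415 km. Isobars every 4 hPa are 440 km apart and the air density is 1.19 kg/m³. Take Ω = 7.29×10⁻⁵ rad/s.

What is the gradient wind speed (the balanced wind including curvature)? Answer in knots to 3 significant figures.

10.5 knots

Coriolis parameter at 70°N:
f = 2Ω sin φ = 2 × 7.29×10⁻⁵ × sin 70° = 1.37×10⁻⁴ s⁻¹
Pressure gradient: |∂P/∂n| = 400 Pa / 440000 m = 9.09×10⁻⁴ Pa/m
Geostrophic speed: V_g = |∂P/∂n|/(fρ) = 9.09×10⁻⁴/(1.37×10⁻⁴ × 1.19) = 5.58 m/s
Around a low, centrifugal force acts outward with Coriolis, so pressure-gradient force balances both:
(1/ρ)|∂P/∂n| = fV + V²/R  →  V² + fR·V − fR·V_g = 0
With fR = 1.37×10⁻⁴ × 1415×10³ m = 194 m/s:
V = [−fR + √((fR)² + 4 fR V_g)]/2 = [−194 + √(194² + 4×194×5.58)]/2 = 5.42 m/s
Subgeostrophic (V < V_g = 5.58 m/s), as expected around a low.
Converting: 5.42 m/s × 1.944 = 10.5 knots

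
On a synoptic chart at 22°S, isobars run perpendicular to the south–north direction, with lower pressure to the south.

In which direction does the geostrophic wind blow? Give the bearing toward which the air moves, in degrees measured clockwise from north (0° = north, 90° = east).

090°

The pressure-gradient force points toward the south (bearing 180°).
Geostrophic balance: in the Southern Hemisphere the Coriolis force deflects motion to the left, so the geostrophic wind blows 90° to the left of the pressure-gradient force (low pressure on the right).
Rotating 180° by 90° counterclockwise gives 090° — the wind blows toward the east.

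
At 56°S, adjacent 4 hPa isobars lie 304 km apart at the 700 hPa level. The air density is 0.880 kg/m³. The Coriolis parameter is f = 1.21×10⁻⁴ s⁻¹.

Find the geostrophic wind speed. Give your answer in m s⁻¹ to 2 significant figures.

Pressure gradient: |∂P/∂n| = 400 Pa / 304000 m = 1.32×10⁻³ Pa/m
Geostrophic balance (pressure-gradient force = Coriolis force):
V_g = (1/(fρ)) |∂P/∂n| = 1.32×10⁻³ / (1.21×10⁻⁴ × 0.880) = 12.4 m/s

12 m s⁻¹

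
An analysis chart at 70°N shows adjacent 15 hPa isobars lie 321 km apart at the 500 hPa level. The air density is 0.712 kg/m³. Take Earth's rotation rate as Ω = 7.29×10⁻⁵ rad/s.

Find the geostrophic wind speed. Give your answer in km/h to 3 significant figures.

172 km/h

Coriolis parameter at 70°N:
f = 2Ω sin φ = 2 × 7.29×10⁻⁵ × sin 70° = 1.37×10⁻⁴ s⁻¹
Pressure gradient: |∂P/∂n| = 1500 Pa / 321000 m = 4.67×10⁻³ Pa/m
Geostrophic balance (pressure-gradient force = Coriolis force):
V_g = (1/(fρ)) |∂P/∂n| = 4.67×10⁻³ / (1.37×10⁻⁴ × 0.712) = 47.9 m/s
Converting: 47.9 m/s × 3.6 = 172 km/h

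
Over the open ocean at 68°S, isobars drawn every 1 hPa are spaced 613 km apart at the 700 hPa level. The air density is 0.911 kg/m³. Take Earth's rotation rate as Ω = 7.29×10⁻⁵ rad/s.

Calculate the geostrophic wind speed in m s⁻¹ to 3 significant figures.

Coriolis parameter at 68°S:
f = 2Ω sin φ = 2 × 7.29×10⁻⁵ × sin 68° = 1.35×10⁻⁴ s⁻¹
Pressure gradient: |∂P/∂n| = 100 Pa / 613000 m = 1.63×10⁻⁴ Pa/m
Geostrophic balance (pressure-gradient force = Coriolis force):
V_g = (1/(fρ)) |∂P/∂n| = 1.63×10⁻⁴ / (1.35×10⁻⁴ × 0.911) = 1.32 m/s

1.32 m s⁻¹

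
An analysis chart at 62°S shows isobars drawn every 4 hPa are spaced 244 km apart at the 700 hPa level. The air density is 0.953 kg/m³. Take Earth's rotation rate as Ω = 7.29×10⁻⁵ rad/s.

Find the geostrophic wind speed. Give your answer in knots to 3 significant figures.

Coriolis parameter at 62°S:
f = 2Ω sin φ = 2 × 7.29×10⁻⁵ × sin 62° = 1.29×10⁻⁴ s⁻¹
Pressure gradient: |∂P/∂n| = 400 Pa / 244000 m = 1.64×10⁻³ Pa/m
Geostrophic balance (pressure-gradient force = Coriolis force):
V_g = (1/(fρ)) |∂P/∂n| = 1.64×10⁻³ / (1.29×10⁻⁴ × 0.953) = 13.4 m/s
Converting: 13.4 m/s × 1.944 = 26.0 knots

26.0 knots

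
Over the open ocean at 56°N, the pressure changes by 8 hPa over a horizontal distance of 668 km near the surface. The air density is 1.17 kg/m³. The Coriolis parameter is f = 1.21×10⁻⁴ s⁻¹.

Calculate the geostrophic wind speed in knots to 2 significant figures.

16 knots

Pressure gradient: |∂P/∂n| = 800 Pa / 668000 m = 1.20×10⁻³ Pa/m
Geostrophic balance (pressure-gradient force = Coriolis force):
V_g = (1/(fρ)) |∂P/∂n| = 1.20×10⁻³ / (1.21×10⁻⁴ × 1.17) = 8.46 m/s
Converting: 8.46 m/s × 1.944 = 16 knots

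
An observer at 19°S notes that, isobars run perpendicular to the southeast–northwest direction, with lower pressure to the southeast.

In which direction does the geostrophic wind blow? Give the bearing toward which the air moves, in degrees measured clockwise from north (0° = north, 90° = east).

The pressure-gradient force points toward the southeast (bearing 135°).
Geostrophic balance: in the Southern Hemisphere the Coriolis force deflects motion to the left, so the geostrophic wind blows 90° to the left of the pressure-gradient force (low pressure on the right).
Rotating 135° by 90° counterclockwise gives 045° — the wind blows toward the northeast.

045°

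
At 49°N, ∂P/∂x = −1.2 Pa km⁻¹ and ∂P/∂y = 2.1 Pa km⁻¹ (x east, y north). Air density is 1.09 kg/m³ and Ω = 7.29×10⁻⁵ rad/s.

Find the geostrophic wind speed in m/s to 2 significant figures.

20 m/s

Coriolis parameter at 49°N:
f = 2Ω sin φ = 2 × 7.29×10⁻⁵ × sin 49° = 1.10×10⁻⁴ s⁻¹
Component geostrophic relations (x east, y north):
u_g = −(1/(fρ)) ∂P/∂y,  v_g = (1/(fρ)) ∂P/∂x
u_g = −(2.1×10⁻³)/(1.10×10⁻⁴ × 1.09) = −17.5 m/s;  v_g = (−1.2×10⁻³)/(1.10×10⁻⁴ × 1.09) = −10.0 m/s
|V_g| = √(u_g² + v_g²) = 20.2 m/s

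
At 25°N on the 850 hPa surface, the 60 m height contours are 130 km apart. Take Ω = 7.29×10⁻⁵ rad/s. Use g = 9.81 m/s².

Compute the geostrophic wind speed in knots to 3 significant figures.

Coriolis parameter at 25°N:
f = 2Ω sin φ = 2 × 7.29×10⁻⁵ × sin 25° = 6.16×10⁻⁵ s⁻¹
Height gradient: |∂Z/∂n| = 60 m / 130000 m = 4.62×10⁻⁴
On a pressure surface, geostrophic balance gives V_g = (g/f)|∂Z/∂n|:
V_g = 9.81 × 4.62×10⁻⁴ / 6.16×10⁻⁵ = 73.5 m/s
Converting: 73.5 m/s × 1.944 = 143 knots

143 knots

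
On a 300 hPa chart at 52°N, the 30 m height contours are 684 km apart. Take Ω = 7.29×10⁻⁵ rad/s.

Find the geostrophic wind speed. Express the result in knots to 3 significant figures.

Coriolis parameter at 52°N:
f = 2Ω sin φ = 2 × 7.29×10⁻⁵ × sin 52° = 1.15×10⁻⁴ s⁻¹
Height gradient: |∂Z/∂n| = 30 m / 684000 m = 4.39×10⁻⁵
On a pressure surface, geostrophic balance gives V_g = (g/f)|∂Z/∂n|:
V_g = 9.81 × 4.39×10⁻⁵ / 1.15×10⁻⁴ = 3.74 m/s
Converting: 3.74 m/s × 1.944 = 7.28 knots

7.28 knots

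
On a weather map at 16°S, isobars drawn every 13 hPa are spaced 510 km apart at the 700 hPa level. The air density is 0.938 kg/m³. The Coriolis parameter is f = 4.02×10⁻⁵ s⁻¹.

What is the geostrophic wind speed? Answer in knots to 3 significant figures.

131 knots

Pressure gradient: |∂P/∂n| = 1300 Pa / 510000 m = 2.55×10⁻³ Pa/m
Geostrophic balance (pressure-gradient force = Coriolis force):
V_g = (1/(fρ)) |∂P/∂n| = 2.55×10⁻³ / (4.02×10⁻⁵ × 0.938) = 67.6 m/s
Converting: 67.6 m/s × 1.944 = 131 knots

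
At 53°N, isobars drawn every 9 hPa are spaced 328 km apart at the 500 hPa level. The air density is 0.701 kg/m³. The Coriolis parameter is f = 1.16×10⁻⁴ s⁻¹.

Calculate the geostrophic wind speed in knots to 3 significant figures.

65.6 knots

Pressure gradient: |∂P/∂n| = 900 Pa / 328000 m = 2.74×10⁻³ Pa/m
Geostrophic balance (pressure-gradient force = Coriolis force):
V_g = (1/(fρ)) |∂P/∂n| = 2.74×10⁻³ / (1.16×10⁻⁴ × 0.701) = 33.7 m/s
Converting: 33.7 m/s × 1.944 = 65.6 knots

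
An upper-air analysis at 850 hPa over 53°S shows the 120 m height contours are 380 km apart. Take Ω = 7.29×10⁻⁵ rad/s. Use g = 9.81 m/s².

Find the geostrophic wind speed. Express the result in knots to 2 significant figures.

52 knots

Coriolis parameter at 53°S:
f = 2Ω sin φ = 2 × 7.29×10⁻⁵ × sin 53° = 1.16×10⁻⁴ s⁻¹
Height gradient: |∂Z/∂n| = 120 m / 380000 m = 3.16×10⁻⁴
On a pressure surface, geostrophic balance gives V_g = (g/f)|∂Z/∂n|:
V_g = 9.81 × 3.16×10⁻⁴ / 1.16×10⁻⁴ = 26.6 m/s
Converting: 26.6 m/s × 1.944 = 52 knots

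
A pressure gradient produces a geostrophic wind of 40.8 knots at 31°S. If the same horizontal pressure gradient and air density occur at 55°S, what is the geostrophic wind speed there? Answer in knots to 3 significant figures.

25.7 knots

With the same pressure gradient and density, V_g ∝ 1/f ∝ 1/sin φ.
V₂ = V₁ · sin φ₁ / sin φ₂ = 40.8 × sin 31° / sin 55°
V₂ = 40.8 × 0.5150/0.8192 = 25.7 knots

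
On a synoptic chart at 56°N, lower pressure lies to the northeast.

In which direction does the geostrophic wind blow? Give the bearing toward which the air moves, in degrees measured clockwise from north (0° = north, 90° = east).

135°

The pressure-gradient force points toward the northeast (bearing 045°).
Geostrophic balance: in the Northern Hemisphere the Coriolis force deflects motion to the right, so the geostrophic wind blows 90° to the right of the pressure-gradient force (low pressure on the left).
Rotating 045° by 90° clockwise gives 135° — the wind blows toward the southeast.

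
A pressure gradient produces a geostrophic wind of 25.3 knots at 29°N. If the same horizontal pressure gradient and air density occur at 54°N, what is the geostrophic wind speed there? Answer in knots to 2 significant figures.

15 knots

With the same pressure gradient and density, V_g ∝ 1/f ∝ 1/sin φ.
V₂ = V₁ · sin φ₁ / sin φ₂ = 25.3 × sin 29° / sin 54°
V₂ = 25.3 × 0.4848/0.8090 = 15 knots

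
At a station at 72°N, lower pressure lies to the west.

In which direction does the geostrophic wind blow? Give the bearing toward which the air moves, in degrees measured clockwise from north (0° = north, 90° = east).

000°

The pressure-gradient force points toward the west (bearing 270°).
Geostrophic balance: in the Northern Hemisphere the Coriolis force deflects motion to the right, so the geostrophic wind blows 90° to the right of the pressure-gradient force (low pressure on the left).
Rotating 270° by 90° clockwise gives 000° — the wind blows toward the north.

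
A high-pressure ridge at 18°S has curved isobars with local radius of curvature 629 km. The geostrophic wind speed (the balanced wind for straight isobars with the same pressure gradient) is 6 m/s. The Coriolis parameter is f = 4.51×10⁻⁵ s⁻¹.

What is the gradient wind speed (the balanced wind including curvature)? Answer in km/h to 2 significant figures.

31 km/h

Around a high, pressure-gradient force acts outward with centrifugal, so Coriolis balances both:
fV = (1/ρ)|∂P/∂n| + V²/R  →  V² − fR·V + fR·V_g = 0
With fR = 4.51×10⁻⁵ × 629×10³ m = 28.4 m/s:
V = [fR − √((fR)² − 4 fR V_g)]/2 = [28.4 − √(28.4² − 4×28.4×6)]/2 = 8.62 m/s
Supergeostrophic (V > V_g = 6 m/s), as expected around a high.
Converting: 8.62 m/s × 3.6 = 31 km/h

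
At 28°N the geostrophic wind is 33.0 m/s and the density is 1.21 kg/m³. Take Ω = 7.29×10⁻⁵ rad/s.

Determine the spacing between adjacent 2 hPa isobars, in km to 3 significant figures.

73.2 km

Coriolis parameter at 28°N:
f = 2Ω sin φ = 2 × 7.29×10⁻⁵ × sin 28° = 6.84×10⁻⁵ s⁻¹
Geostrophic balance rearranged: |∂P/∂n| = f ρ V_g
|∂P/∂n| = 6.84×10⁻⁵ × 1.21 × 33.0 = 2.73×10⁻³ Pa/m
Isobar spacing: Δn = ΔP/|∂P/∂n| = 200 Pa / 2.73×10⁻³ Pa/m = 73175 m ≈ 73.2 km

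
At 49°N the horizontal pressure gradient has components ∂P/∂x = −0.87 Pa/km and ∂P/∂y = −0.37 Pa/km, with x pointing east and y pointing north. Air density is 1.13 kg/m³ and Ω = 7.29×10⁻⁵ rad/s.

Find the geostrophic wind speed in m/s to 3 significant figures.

7.60 m/s

Coriolis parameter at 49°N:
f = 2Ω sin φ = 2 × 7.29×10⁻⁵ × sin 49° = 1.10×10⁻⁴ s⁻¹
Component geostrophic relations (x east, y north):
u_g = −(1/(fρ)) ∂P/∂y,  v_g = (1/(fρ)) ∂P/∂x
u_g = −(−0.37×10⁻³)/(1.10×10⁻⁴ × 1.13) = 2.98 m/s;  v_g = (−0.87×10⁻³)/(1.10×10⁻⁴ × 1.13) = −7.00 m/s
|V_g| = √(u_g² + v_g²) = 7.60 m/s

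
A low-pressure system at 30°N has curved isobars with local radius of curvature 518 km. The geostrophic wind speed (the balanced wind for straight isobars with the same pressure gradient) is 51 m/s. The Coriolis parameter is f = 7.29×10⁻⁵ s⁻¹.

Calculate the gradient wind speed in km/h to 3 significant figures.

Around a low, centrifugal force acts outward with Coriolis, so pressure-gradient force balances both:
(1/ρ)|∂P/∂n| = fV + V²/R  →  V² + fR·V − fR·V_g = 0
With fR = 7.29×10⁻⁵ × 518×10³ m = 37.8 m/s:
V = [−fR + √((fR)² + 4 fR V_g)]/2 = [−37.8 + √(37.8² + 4×37.8×51)]/2 = 28.9 m/s
Subgeostrophic (V < V_g = 51 m/s), as expected around a low.
Converting: 28.9 m/s × 3.6 = 104 km/h

104 km/h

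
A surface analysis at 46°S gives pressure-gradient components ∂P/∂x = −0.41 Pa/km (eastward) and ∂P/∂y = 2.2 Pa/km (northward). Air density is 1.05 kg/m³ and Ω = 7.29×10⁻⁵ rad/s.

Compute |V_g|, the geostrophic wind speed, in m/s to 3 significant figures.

Coriolis parameter at 46°S:
f = 2Ω sin φ = 2 × 7.29×10⁻⁵ × sin 46° = 1.05×10⁻⁴ s⁻¹
In the Southern Hemisphere f is negative: f = −1.05×10⁻⁴ s⁻¹.
Component geostrophic relations (x east, y north):
u_g = −(1/(fρ)) ∂P/∂y,  v_g = (1/(fρ)) ∂P/∂x
u_g = −(2.2×10⁻³)/(−1.05×10⁻⁴ × 1.05) = 20.0 m/s;  v_g = (−0.41×10⁻³)/(−1.05×10⁻⁴ × 1.05) = 3.72 m/s
|V_g| = √(u_g² + v_g²) = 20.3 m/s

20.3 m/s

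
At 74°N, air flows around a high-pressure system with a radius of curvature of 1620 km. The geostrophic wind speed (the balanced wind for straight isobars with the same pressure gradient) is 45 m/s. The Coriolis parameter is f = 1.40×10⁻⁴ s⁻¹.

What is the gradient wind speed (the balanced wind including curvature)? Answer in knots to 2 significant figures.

120 knots

Around a high, pressure-gradient force acts outward with centrifugal, so Coriolis balances both:
fV = (1/ρ)|∂P/∂n| + V²/R  →  V² − fR·V + fR·V_g = 0
With fR = 1.40×10⁻⁴ × 1620×10³ m = 227 m/s:
V = [fR − √((fR)² − 4 fR V_g)]/2 = [227 − √(227² − 4×227×45)]/2 = 61.9 m/s
Supergeostrophic (V > V_g = 45 m/s), as expected around a high.
Converting: 61.9 m/s × 1.944 = 120 knots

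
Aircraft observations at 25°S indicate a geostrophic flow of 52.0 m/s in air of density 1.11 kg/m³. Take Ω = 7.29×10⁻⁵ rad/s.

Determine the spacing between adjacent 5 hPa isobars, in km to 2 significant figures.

140 km

Coriolis parameter at 25°S:
f = 2Ω sin φ = 2 × 7.29×10⁻⁵ × sin 25° = 6.16×10⁻⁵ s⁻¹
Geostrophic balance rearranged: |∂P/∂n| = f ρ V_g
|∂P/∂n| = 6.16×10⁻⁵ × 1.11 × 52.0 = 3.56×10⁻³ Pa/m
Isobar spacing: Δn = ΔP/|∂P/∂n| = 500 Pa / 3.56×10⁻³ Pa/m = 140585 m ≈ 140 km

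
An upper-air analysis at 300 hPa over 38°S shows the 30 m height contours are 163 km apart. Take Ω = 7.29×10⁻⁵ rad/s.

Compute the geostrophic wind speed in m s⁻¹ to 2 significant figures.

20 m s⁻¹

Coriolis parameter at 38°S:
f = 2Ω sin φ = 2 × 7.29×10⁻⁵ × sin 38° = 8.98×10⁻⁵ s⁻¹
Height gradient: |∂Z/∂n| = 30 m / 163000 m = 1.84×10⁻⁴
On a pressure surface, geostrophic balance gives V_g = (g/f)|∂Z/∂n|:
V_g = 9.81 × 1.84×10⁻⁴ / 8.98×10⁻⁵ = 20.1 m/s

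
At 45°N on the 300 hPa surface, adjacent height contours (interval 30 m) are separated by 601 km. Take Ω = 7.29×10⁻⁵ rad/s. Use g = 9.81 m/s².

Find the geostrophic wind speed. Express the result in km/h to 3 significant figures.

17.1 km/h

Coriolis parameter at 45°N:
f = 2Ω sin φ = 2 × 7.29×10⁻⁵ × sin 45° = 1.03×10⁻⁴ s⁻¹
Height gradient: |∂Z/∂n| = 30 m / 601000 m = 4.99×10⁻⁵
On a pressure surface, geostrophic balance gives V_g = (g/f)|∂Z/∂n|:
V_g = 9.81 × 4.99×10⁻⁵ / 1.03×10⁻⁴ = 4.75 m/s
Converting: 4.75 m/s × 3.6 = 17.1 km/h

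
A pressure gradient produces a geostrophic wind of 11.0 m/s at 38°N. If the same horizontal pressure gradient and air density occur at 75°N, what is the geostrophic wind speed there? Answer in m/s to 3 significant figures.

With the same pressure gradient and density, V_g ∝ 1/f ∝ 1/sin φ.
V₂ = V₁ · sin φ₁ / sin φ₂ = 11.0 × sin 38° / sin 75°
V₂ = 11.0 × 0.6157/0.9659 = 7.01 m/s

7.01 m/s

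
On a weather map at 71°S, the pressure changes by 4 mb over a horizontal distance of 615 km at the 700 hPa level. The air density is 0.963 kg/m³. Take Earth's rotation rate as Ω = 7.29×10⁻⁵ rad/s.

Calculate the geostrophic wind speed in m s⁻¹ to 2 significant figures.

Coriolis parameter at 71°S:
f = 2Ω sin φ = 2 × 7.29×10⁻⁵ × sin 71° = 1.38×10⁻⁴ s⁻¹
Pressure gradient: |∂P/∂n| = 400 Pa / 615000 m = 6.50×10⁻⁴ Pa/m
Geostrophic balance (pressure-gradient force = Coriolis force):
V_g = (1/(fρ)) |∂P/∂n| = 6.50×10⁻⁴ / (1.38×10⁻⁴ × 0.963) = 4.90 m/s

4.9 m s⁻¹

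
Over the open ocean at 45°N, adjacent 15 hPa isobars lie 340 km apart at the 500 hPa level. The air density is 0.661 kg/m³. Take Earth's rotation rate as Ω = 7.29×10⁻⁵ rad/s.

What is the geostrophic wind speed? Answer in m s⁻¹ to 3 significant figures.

Coriolis parameter at 45°N:
f = 2Ω sin φ = 2 × 7.29×10⁻⁵ × sin 45° = 1.03×10⁻⁴ s⁻¹
Pressure gradient: |∂P/∂n| = 1500 Pa / 340000 m = 4.41×10⁻³ Pa/m
Geostrophic balance (pressure-gradient force = Coriolis force):
V_g = (1/(fρ)) |∂P/∂n| = 4.41×10⁻³ / (1.03×10⁻⁴ × 0.661) = 64.7 m/s

64.7 m s⁻¹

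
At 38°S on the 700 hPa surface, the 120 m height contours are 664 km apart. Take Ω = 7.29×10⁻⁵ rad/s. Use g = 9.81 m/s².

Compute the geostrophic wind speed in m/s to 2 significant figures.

20 m/s

Coriolis parameter at 38°S:
f = 2Ω sin φ = 2 × 7.29×10⁻⁵ × sin 38° = 8.98×10⁻⁵ s⁻¹
Height gradient: |∂Z/∂n| = 120 m / 664000 m = 1.81×10⁻⁴
On a pressure surface, geostrophic balance gives V_g = (g/f)|∂Z/∂n|:
V_g = 9.81 × 1.81×10⁻⁴ / 8.98×10⁻⁵ = 19.8 m/s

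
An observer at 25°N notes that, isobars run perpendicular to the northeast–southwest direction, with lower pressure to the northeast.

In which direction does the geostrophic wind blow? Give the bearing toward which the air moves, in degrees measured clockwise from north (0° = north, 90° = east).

The pressure-gradient force points toward the northeast (bearing 045°).
Geostrophic balance: in the Northern Hemisphere the Coriolis force deflects motion to the right, so the geostrophic wind blows 90° to the right of the pressure-gradient force (low pressure on the left).
Rotating 045° by 90° clockwise gives 135° — the wind blows toward the southeast.

135°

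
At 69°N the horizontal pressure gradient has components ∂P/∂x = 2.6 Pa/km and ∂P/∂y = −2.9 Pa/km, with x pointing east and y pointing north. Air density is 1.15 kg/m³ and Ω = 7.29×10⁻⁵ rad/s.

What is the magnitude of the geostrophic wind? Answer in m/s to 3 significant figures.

Coriolis parameter at 69°N:
f = 2Ω sin φ = 2 × 7.29×10⁻⁵ × sin 69° = 1.36×10⁻⁴ s⁻¹
Component geostrophic relations (x east, y north):
u_g = −(1/(fρ)) ∂P/∂y,  v_g = (1/(fρ)) ∂P/∂x
u_g = −(−2.9×10⁻³)/(1.36×10⁻⁴ × 1.15) = 18.5 m/s;  v_g = (2.6×10⁻³)/(1.36×10⁻⁴ × 1.15) = 16.6 m/s
|V_g| = √(u_g² + v_g²) = 24.9 m/s

24.9 m/s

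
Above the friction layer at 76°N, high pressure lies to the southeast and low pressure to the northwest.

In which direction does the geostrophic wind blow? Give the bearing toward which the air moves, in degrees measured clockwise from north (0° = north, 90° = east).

045°

The pressure-gradient force points toward the northwest (bearing 315°).
Geostrophic balance: in the Northern Hemisphere the Coriolis force deflects motion to the right, so the geostrophic wind blows 90° to the right of the pressure-gradient force (low pressure on the left).
Rotating 315° by 90° clockwise gives 045° — the wind blows toward the northeast.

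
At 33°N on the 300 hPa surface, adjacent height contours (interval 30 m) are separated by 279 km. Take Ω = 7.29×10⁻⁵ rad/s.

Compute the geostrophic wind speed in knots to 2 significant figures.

26 knots

Coriolis parameter at 33°N:
f = 2Ω sin φ = 2 × 7.29×10⁻⁵ × sin 33° = 7.94×10⁻⁵ s⁻¹
Height gradient: |∂Z/∂n| = 30 m / 279000 m = 1.08×10⁻⁴
On a pressure surface, geostrophic balance gives V_g = (g/f)|∂Z/∂n|:
V_g = 9.81 × 1.08×10⁻⁴ / 7.94×10⁻⁵ = 13.3 m/s
Converting: 13.3 m/s × 1.944 = 26 knots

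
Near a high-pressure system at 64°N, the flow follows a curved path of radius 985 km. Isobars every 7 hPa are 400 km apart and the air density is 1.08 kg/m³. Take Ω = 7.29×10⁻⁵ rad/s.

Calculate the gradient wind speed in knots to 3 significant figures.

Coriolis parameter at 64°N:
f = 2Ω sin φ = 2 × 7.29×10⁻⁵ × sin 64° = 1.31×10⁻⁴ s⁻¹
Pressure gradient: |∂P/∂n| = 700 Pa / 400000 m = 1.75×10⁻³ Pa/m
Geostrophic speed: V_g = |∂P/∂n|/(fρ) = 1.75×10⁻³/(1.31×10⁻⁴ × 1.08) = 12.4 m/s
Around a high, pressure-gradient force acts outward with centrifugal, so Coriolis balances both:
fV = (1/ρ)|∂P/∂n| + V²/R  →  V² − fR·V + fR·V_g = 0
With fR = 1.31×10⁻⁴ × 985×10³ m = 129 m/s:
V = [fR − √((fR)² − 4 fR V_g)]/2 = [129 − √(129² − 4×129×12.4)]/2 = 13.9 m/s
Supergeostrophic (V > V_g = 12.4 m/s), as expected around a high.
Converting: 13.9 m/s × 1.944 = 26.9 knots

26.9 knots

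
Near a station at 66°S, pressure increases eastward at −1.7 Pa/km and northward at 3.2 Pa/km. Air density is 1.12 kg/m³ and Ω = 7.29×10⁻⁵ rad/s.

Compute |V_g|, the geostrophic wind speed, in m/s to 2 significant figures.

Coriolis parameter at 66°S:
f = 2Ω sin φ = 2 × 7.29×10⁻⁵ × sin 66° = 1.33×10⁻⁴ s⁻¹
In the Southern Hemisphere f is negative: f = −1.33×10⁻⁴ s⁻¹.
Component geostrophic relations (x east, y north):
u_g = −(1/(fρ)) ∂P/∂y,  v_g = (1/(fρ)) ∂P/∂x
u_g = −(3.2×10⁻³)/(−1.33×10⁻⁴ × 1.12) = 21.5 m/s;  v_g = (−1.7×10⁻³)/(−1.33×10⁻⁴ × 1.12) = 11.4 m/s
|V_g| = √(u_g² + v_g²) = 24.3 m/s

24 m/s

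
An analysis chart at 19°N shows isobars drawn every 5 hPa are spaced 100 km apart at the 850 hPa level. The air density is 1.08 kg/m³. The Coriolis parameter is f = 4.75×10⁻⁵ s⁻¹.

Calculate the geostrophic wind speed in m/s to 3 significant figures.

97.5 m/s

Pressure gradient: |∂P/∂n| = 500 Pa / 100000 m = 5.00×10⁻³ Pa/m
Geostrophic balance (pressure-gradient force = Coriolis force):
V_g = (1/(fρ)) |∂P/∂n| = 5.00×10⁻³ / (4.75×10⁻⁵ × 1.08) = 97.5 m/s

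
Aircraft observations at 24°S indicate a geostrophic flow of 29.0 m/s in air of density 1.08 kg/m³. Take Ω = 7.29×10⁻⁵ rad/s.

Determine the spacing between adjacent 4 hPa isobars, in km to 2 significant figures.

220 km

Coriolis parameter at 24°S:
f = 2Ω sin φ = 2 × 7.29×10⁻⁵ × sin 24° = 5.93×10⁻⁵ s⁻¹
Geostrophic balance rearranged: |∂P/∂n| = f ρ V_g
|∂P/∂n| = 5.93×10⁻⁵ × 1.08 × 29.0 = 1.86×10⁻³ Pa/m
Isobar spacing: Δn = ΔP/|∂P/∂n| = 400 Pa / 1.86×10⁻³ Pa/m = 215361 m ≈ 220 km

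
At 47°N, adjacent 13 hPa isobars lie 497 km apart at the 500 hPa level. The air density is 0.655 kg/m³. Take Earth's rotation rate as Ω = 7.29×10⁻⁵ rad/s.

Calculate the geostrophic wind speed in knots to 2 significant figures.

Coriolis parameter at 47°N:
f = 2Ω sin φ = 2 × 7.29×10⁻⁵ × sin 47° = 1.07×10⁻⁴ s⁻¹
Pressure gradient: |∂P/∂n| = 1300 Pa / 497000 m = 2.62×10⁻³ Pa/m
Geostrophic balance (pressure-gradient force = Coriolis force):
V_g = (1/(fρ)) |∂P/∂n| = 2.62×10⁻³ / (1.07×10⁻⁴ × 0.655) = 37.5 m/s
Converting: 37.5 m/s × 1.944 = 73 knots

73 knots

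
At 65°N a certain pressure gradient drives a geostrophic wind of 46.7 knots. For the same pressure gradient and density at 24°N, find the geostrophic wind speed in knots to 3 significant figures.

With the same pressure gradient and density, V_g ∝ 1/f ∝ 1/sin φ.
V₂ = V₁ · sin φ₁ / sin φ₂ = 46.7 × sin 65° / sin 24°
V₂ = 46.7 × 0.9063/0.4067 = 104 knots

104 knots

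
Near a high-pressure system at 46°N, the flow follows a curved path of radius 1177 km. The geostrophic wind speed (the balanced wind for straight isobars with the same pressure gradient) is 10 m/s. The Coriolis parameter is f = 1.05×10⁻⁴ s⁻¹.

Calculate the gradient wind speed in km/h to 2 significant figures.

Around a high, pressure-gradient force acts outward with centrifugal, so Coriolis balances both:
fV = (1/ρ)|∂P/∂n| + V²/R  →  V² − fR·V + fR·V_g = 0
With fR = 1.05×10⁻⁴ × 1177×10³ m = 124 m/s:
V = [fR − √((fR)² − 4 fR V_g)]/2 = [124 − √(124² − 4×124×10)]/2 = 11 m/s
Supergeostrophic (V > V_g = 10 m/s), as expected around a high.
Converting: 11 m/s × 3.6 = 40 km/h

40 km/h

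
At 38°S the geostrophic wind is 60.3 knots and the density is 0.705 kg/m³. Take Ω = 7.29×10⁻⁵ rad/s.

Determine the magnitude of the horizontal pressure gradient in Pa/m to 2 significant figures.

2.0×10⁻³ Pa/m

Coriolis parameter at 38°S:
f = 2Ω sin φ = 2 × 7.29×10⁻⁵ × sin 38° = 8.98×10⁻⁵ s⁻¹
Wind speed in SI: 60.3 knots = 31.0 m/s
Geostrophic balance rearranged: |∂P/∂n| = f ρ V_g
|∂P/∂n| = 8.98×10⁻⁵ × 0.705 × 31.0 = 1.96×10⁻³ Pa/m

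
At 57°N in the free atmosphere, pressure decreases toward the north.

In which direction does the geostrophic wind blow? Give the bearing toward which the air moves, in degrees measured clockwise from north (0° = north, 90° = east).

The pressure-gradient force points toward the north (bearing 000°).
Geostrophic balance: in the Northern Hemisphere the Coriolis force deflects motion to the right, so the geostrophic wind blows 90° to the right of the pressure-gradient force (low pressure on the left).
Rotating 000° by 90° clockwise gives 090° — the wind blows toward the east.

090°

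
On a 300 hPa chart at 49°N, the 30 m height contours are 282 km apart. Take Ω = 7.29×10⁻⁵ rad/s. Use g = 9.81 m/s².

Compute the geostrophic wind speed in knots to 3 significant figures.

Coriolis parameter at 49°N:
f = 2Ω sin φ = 2 × 7.29×10⁻⁵ × sin 49° = 1.10×10⁻⁴ s⁻¹
Height gradient: |∂Z/∂n| = 30 m / 282000 m = 1.06×10⁻⁴
On a pressure surface, geostrophic balance gives V_g = (g/f)|∂Z/∂n|:
V_g = 9.81 × 1.06×10⁻⁴ / 1.10×10⁻⁴ = 9.48 m/s
Converting: 9.48 m/s × 1.944 = 18.4 knots

18.4 knots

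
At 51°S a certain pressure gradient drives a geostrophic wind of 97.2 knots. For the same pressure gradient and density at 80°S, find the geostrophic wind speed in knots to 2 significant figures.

77 knots

With the same pressure gradient and density, V_g ∝ 1/f ∝ 1/sin φ.
V₂ = V₁ · sin φ₁ / sin φ₂ = 97.2 × sin 51° / sin 80°
V₂ = 97.2 × 0.7771/0.9848 = 77 knots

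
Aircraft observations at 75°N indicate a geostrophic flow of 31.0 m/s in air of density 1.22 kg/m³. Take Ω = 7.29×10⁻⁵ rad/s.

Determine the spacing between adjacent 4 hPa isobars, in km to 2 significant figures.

75 km

Coriolis parameter at 75°N:
f = 2Ω sin φ = 2 × 7.29×10⁻⁵ × sin 75° = 1.41×10⁻⁴ s⁻¹
Geostrophic balance rearranged: |∂P/∂n| = f ρ V_g
|∂P/∂n| = 1.41×10⁻⁴ × 1.22 × 31.0 = 5.33×10⁻³ Pa/m
Isobar spacing: Δn = ΔP/|∂P/∂n| = 400 Pa / 5.33×10⁻³ Pa/m = 75100 m ≈ 75 km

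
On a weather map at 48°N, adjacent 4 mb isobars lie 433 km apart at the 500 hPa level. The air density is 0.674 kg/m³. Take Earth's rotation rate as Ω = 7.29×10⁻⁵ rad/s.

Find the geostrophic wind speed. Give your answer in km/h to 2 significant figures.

46 km/h

Coriolis parameter at 48°N:
f = 2Ω sin φ = 2 × 7.29×10⁻⁵ × sin 48° = 1.08×10⁻⁴ s⁻¹
Pressure gradient: |∂P/∂n| = 400 Pa / 433000 m = 9.24×10⁻⁴ Pa/m
Geostrophic balance (pressure-gradient force = Coriolis force):
V_g = (1/(fρ)) |∂P/∂n| = 9.24×10⁻⁴ / (1.08×10⁻⁴ × 0.674) = 12.6 m/s
Converting: 12.6 m/s × 3.6 = 46 km/h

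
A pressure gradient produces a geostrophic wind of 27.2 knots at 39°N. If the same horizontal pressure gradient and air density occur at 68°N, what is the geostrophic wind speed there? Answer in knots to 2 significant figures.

18 knots

With the same pressure gradient and density, V_g ∝ 1/f ∝ 1/sin φ.
V₂ = V₁ · sin φ₁ / sin φ₂ = 27.2 × sin 39° / sin 68°
V₂ = 27.2 × 0.6293/0.9272 = 18 knots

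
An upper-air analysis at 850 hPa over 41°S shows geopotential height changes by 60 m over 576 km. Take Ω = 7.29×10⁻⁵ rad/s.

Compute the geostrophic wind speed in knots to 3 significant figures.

Coriolis parameter at 41°S:
f = 2Ω sin φ = 2 × 7.29×10⁻⁵ × sin 41° = 9.57×10⁻⁵ s⁻¹
Height gradient: |∂Z/∂n| = 60 m / 576000 m = 1.04×10⁻⁴
On a pressure surface, geostrophic balance gives V_g = (g/f)|∂Z/∂n|:
V_g = 9.81 × 1.04×10⁻⁴ / 9.57×10⁻⁵ = 10.7 m/s
Converting: 10.7 m/s × 1.944 = 20.8 knots

20.8 knots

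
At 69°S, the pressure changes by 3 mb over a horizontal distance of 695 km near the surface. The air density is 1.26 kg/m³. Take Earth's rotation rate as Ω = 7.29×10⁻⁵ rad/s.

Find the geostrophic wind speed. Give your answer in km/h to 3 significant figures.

9.06 km/h

Coriolis parameter at 69°S:
f = 2Ω sin φ = 2 × 7.29×10⁻⁵ × sin 69° = 1.36×10⁻⁴ s⁻¹
Pressure gradient: |∂P/∂n| = 300 Pa / 695000 m = 4.32×10⁻⁴ Pa/m
Geostrophic balance (pressure-gradient force = Coriolis force):
V_g = (1/(fρ)) |∂P/∂n| = 4.32×10⁻⁴ / (1.36×10⁻⁴ × 1.26) = 2.52 m/s
Converting: 2.52 m/s × 3.6 = 9.06 km/h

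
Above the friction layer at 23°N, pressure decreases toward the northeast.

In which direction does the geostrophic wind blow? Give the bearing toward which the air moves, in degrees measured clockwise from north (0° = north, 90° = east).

135°

The pressure-gradient force points toward the northeast (bearing 045°).
Geostrophic balance: in the Northern Hemisphere the Coriolis force deflects motion to the right, so the geostrophic wind blows 90° to the right of the pressure-gradient force (low pressure on the left).
Rotating 045° by 90° clockwise gives 135° — the wind blows toward the southeast.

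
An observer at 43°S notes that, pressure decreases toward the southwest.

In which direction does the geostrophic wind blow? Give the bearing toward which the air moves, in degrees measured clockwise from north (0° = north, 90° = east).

135°

The pressure-gradient force points toward the southwest (bearing 225°).
Geostrophic balance: in the Southern Hemisphere the Coriolis force deflects motion to the left, so the geostrophic wind blows 90° to the left of the pressure-gradient force (low pressure on the right).
Rotating 225° by 90° counterclockwise gives 135° — the wind blows toward the southeast.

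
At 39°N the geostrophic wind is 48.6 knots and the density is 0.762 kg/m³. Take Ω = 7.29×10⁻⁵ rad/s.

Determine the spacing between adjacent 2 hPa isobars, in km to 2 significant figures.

Coriolis parameter at 39°N:
f = 2Ω sin φ = 2 × 7.29×10⁻⁵ × sin 39° = 9.18×10⁻⁵ s⁻¹
Wind speed in SI: 48.6 knots = 25.0 m/s
Geostrophic balance rearranged: |∂P/∂n| = f ρ V_g
|∂P/∂n| = 9.18×10⁻⁵ × 0.762 × 25.0 = 1.75×10⁻³ Pa/m
Isobar spacing: Δn = ΔP/|∂P/∂n| = 200 Pa / 1.75×10⁻³ Pa/m = 114412 m ≈ 110 km

110 km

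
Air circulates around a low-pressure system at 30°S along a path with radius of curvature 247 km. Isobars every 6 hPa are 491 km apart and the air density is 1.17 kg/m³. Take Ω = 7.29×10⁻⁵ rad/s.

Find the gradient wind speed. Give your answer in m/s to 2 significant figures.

Coriolis parameter at 30°S:
f = 2Ω sin φ = 2 × 7.29×10⁻⁵ × sin 30° = 7.29×10⁻⁵ s⁻¹
Pressure gradient: |∂P/∂n| = 600 Pa / 491000 m = 1.22×10⁻³ Pa/m
Geostrophic speed: V_g = |∂P/∂n|/(fρ) = 1.22×10⁻³/(7.29×10⁻⁵ × 1.17) = 14.3 m/s
Around a low, centrifugal force acts outward with Coriolis, so pressure-gradient force balances both:
(1/ρ)|∂P/∂n| = fV + V²/R  →  V² + fR·V − fR·V_g = 0
With fR = 7.29×10⁻⁵ × 247×10³ m = 18.0 m/s:
V = [−fR + √((fR)² + 4 fR V_g)]/2 = [−18.0 + √(18.0² + 4×18.0×14.3)]/2 = 9.41 m/s
Subgeostrophic (V < V_g = 14.3 m/s), as expected around a low.

9.4 m/s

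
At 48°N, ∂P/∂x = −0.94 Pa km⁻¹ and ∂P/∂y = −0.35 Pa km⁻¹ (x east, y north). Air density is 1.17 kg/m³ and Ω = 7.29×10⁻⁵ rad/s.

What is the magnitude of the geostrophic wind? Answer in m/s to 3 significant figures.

7.91 m/s

Coriolis parameter at 48°N:
f = 2Ω sin φ = 2 × 7.29×10⁻⁵ × sin 48° = 1.08×10⁻⁴ s⁻¹
Component geostrophic relations (x east, y north):
u_g = −(1/(fρ)) ∂P/∂y,  v_g = (1/(fρ)) ∂P/∂x
u_g = −(−0.35×10⁻³)/(1.08×10⁻⁴ × 1.17) = 2.76 m/s;  v_g = (−0.94×10⁻³)/(1.08×10⁻⁴ × 1.17) = −7.41 m/s
|V_g| = √(u_g² + v_g²) = 7.91 m/s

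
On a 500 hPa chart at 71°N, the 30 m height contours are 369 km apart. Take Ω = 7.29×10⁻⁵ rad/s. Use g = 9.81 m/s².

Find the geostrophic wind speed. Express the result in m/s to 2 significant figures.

5.8 m/s

Coriolis parameter at 71°N:
f = 2Ω sin φ = 2 × 7.29×10⁻⁵ × sin 71° = 1.38×10⁻⁴ s⁻¹
Height gradient: |∂Z/∂n| = 30 m / 369000 m = 8.13×10⁻⁵
On a pressure surface, geostrophic balance gives V_g = (g/f)|∂Z/∂n|:
V_g = 9.81 × 8.13×10⁻⁵ / 1.38×10⁻⁴ = 5.79 m/s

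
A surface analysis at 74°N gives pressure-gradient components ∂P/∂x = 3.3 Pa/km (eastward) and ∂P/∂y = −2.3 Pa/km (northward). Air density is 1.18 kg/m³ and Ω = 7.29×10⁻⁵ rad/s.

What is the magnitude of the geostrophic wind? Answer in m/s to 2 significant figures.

24 m/s

Coriolis parameter at 74°N:
f = 2Ω sin φ = 2 × 7.29×10⁻⁵ × sin 74° = 1.40×10⁻⁴ s⁻¹
Component geostrophic relations (x east, y north):
u_g = −(1/(fρ)) ∂P/∂y,  v_g = (1/(fρ)) ∂P/∂x
u_g = −(−2.3×10⁻³)/(1.40×10⁻⁴ × 1.18) = 13.9 m/s;  v_g = (3.3×10⁻³)/(1.40×10⁻⁴ × 1.18) = 20.0 m/s
|V_g| = √(u_g² + v_g²) = 24.3 m/s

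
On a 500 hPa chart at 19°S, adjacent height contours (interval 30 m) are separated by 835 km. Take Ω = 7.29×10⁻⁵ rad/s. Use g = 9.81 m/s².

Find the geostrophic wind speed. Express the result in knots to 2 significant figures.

Coriolis parameter at 19°S:
f = 2Ω sin φ = 2 × 7.29×10⁻⁵ × sin 19° = 4.75×10⁻⁵ s⁻¹
Height gradient: |∂Z/∂n| = 30 m / 835000 m = 3.59×10⁻⁵
On a pressure surface, geostrophic balance gives V_g = (g/f)|∂Z/∂n|:
V_g = 9.81 × 3.59×10⁻⁵ / 4.75×10⁻⁵ = 7.43 m/s
Converting: 7.43 m/s × 1.944 = 14 knots

14 knots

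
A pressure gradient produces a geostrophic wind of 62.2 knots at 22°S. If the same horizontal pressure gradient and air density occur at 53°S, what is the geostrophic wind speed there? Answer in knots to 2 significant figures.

29 knots

With the same pressure gradient and density, V_g ∝ 1/f ∝ 1/sin φ.
V₂ = V₁ · sin φ₁ / sin φ₂ = 62.2 × sin 22° / sin 53°
V₂ = 62.2 × 0.3746/0.7986 = 29 knots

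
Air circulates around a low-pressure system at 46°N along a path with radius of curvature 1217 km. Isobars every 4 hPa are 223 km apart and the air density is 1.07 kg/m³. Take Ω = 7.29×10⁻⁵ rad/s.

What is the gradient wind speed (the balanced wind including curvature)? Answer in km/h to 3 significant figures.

51.7 km/h

Coriolis parameter at 46°N:
f = 2Ω sin φ = 2 × 7.29×10⁻⁵ × sin 46° = 1.05×10⁻⁴ s⁻¹
Pressure gradient: |∂P/∂n| = 400 Pa / 223000 m = 1.79×10⁻³ Pa/m
Geostrophic speed: V_g = |∂P/∂n|/(fρ) = 1.79×10⁻³/(1.05×10⁻⁴ × 1.07) = 16.0 m/s
Around a low, centrifugal force acts outward with Coriolis, so pressure-gradient force balances both:
(1/ρ)|∂P/∂n| = fV + V²/R  →  V² + fR·V − fR·V_g = 0
With fR = 1.05×10⁻⁴ × 1217×10³ m = 128 m/s:
V = [−fR + √((fR)² + 4 fR V_g)]/2 = [−128 + √(128² + 4×128×16)]/2 = 14.4 m/s
Subgeostrophic (V < V_g = 16 m/s), as expected around a low.
Converting: 14.4 m/s × 3.6 = 51.7 km/h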